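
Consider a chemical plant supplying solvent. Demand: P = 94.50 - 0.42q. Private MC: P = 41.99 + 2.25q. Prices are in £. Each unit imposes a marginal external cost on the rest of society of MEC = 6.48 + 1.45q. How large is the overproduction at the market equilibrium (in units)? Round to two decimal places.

Market equilibrium (private): 41.99 + 2.25q = 94.50 - 0.42q → q_m = 19.6667.
Social marginal cost = private MC + MEC = 48.47 + 3.70q.
Set SMC = demand: 48.47 + 3.70q = 94.50 - 0.42q → q* = 11.1723.
Gap = |19.6667 − 11.1723| = 8.4944.

8.49 units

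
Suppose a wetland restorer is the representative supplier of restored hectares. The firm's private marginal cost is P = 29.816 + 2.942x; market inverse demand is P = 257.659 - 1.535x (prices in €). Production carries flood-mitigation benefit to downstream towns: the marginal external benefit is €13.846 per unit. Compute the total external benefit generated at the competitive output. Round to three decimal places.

€704.649

Market equilibrium (private): 29.816 + 2.942x = 257.659 - 1.535x → x_m = 50.8919.
Total external benefit = MEB × x_m = 13.846 × 50.8919 = 704.6492.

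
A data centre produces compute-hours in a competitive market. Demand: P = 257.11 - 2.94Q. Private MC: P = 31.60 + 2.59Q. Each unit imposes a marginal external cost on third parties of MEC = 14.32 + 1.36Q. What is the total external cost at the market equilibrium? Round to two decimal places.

1714.77

Market equilibrium (private): 31.60 + 2.59Q = 257.11 - 2.94Q → Q_m = 40.7794.
Total external cost = ∫₀^{Q_m} (14.32 + 1.36Q) dQ = 14.32×40.7794 + ½×1.36×40.7794² = 1714.7734.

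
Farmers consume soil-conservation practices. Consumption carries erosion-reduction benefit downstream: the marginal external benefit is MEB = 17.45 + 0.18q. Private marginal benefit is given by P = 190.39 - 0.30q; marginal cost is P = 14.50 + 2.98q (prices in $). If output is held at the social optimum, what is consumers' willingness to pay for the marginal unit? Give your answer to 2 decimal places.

Social marginal benefit = demand + MEB = 207.84 - 0.12q.
Set SMB = MC: 207.84 - 0.12q = 14.50 + 2.98q → q* = 62.3677.
Consumer price on the demand curve at q*: 190.39 − 0.30×62.3677 = 171.6797.

P = $171.68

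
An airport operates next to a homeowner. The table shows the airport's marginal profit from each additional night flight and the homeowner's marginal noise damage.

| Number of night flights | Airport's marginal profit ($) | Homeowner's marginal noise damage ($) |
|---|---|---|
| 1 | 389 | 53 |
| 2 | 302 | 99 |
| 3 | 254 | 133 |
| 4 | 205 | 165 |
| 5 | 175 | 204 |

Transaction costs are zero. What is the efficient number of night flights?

4

Bargaining reaches the level where marginal profit last exceeds marginal noise damage.
That holds through level 4 (205 ≥ 165) but not at 5 (175 < 204).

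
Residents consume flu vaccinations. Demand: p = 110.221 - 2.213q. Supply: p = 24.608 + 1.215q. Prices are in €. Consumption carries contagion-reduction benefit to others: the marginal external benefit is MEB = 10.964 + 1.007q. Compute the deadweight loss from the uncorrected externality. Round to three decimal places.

DWL = €269.348

Market equilibrium (private): 24.608 + 1.215q = 110.221 - 2.213q → q_m = 24.9746.
Social marginal benefit = demand + MEB = 121.185 - 1.206q.
Set SMB = MC: 121.185 - 1.206q = 24.608 + 1.215q → q* = 39.8914.
Between q* and q_m the wedge SMB − MC runs linearly from 0 to MEB(q_m), so the loss is a triangle.
DWL = ½ × 14.9168 × 36.1134 = 269.3482.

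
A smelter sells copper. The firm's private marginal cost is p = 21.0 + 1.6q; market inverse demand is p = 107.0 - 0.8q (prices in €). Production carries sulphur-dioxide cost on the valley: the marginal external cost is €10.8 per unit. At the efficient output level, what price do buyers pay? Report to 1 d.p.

P = €81.9

Social marginal cost = private MC + MEC = 31.8 + 1.6q.
Set SMC = demand: 31.8 + 1.6q = 107.0 - 0.8q → q* = 31.3333.
Consumer price on the demand curve at q*: 107.0 − 0.8×31.3333 = 81.9334.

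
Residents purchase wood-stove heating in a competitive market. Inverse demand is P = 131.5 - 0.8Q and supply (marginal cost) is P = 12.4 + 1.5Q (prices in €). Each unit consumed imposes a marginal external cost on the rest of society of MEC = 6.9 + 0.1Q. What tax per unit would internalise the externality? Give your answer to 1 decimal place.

Social marginal benefit = demand − MEC = 124.6 - 0.9Q.
Set SMB = MC: 124.6 - 0.9Q = 12.4 + 1.5Q → Q* = 46.7500.
The Pigouvian tax equals MEC at Q*: 6.9 + 0.1×46.7500 = 11.5750.

tax = €11.6 per unit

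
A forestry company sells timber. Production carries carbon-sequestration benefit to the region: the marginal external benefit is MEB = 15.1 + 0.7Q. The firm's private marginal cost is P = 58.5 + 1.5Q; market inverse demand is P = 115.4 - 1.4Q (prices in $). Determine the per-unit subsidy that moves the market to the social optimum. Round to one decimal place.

subsidy = $38.0 per unit

Social marginal cost = private MC − MEB = 43.4 + 0.8Q.
Set SMC = demand: 43.4 + 0.8Q = 115.4 - 1.4Q → Q* = 32.7273.
The Pigouvian subsidy equals MEB at Q*: 15.1 + 0.7×32.7273 = 38.0091.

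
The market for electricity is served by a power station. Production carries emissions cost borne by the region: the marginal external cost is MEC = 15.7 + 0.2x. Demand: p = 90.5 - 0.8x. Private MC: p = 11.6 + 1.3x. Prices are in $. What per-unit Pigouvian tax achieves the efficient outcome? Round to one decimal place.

Social marginal cost = private MC + MEC = 27.3 + 1.5x.
Set SMC = demand: 27.3 + 1.5x = 90.5 - 0.8x → x* = 27.4783.
The Pigouvian tax equals MEC at x*: 15.7 + 0.2×27.4783 = 21.1957.

tax = $21.2 per unit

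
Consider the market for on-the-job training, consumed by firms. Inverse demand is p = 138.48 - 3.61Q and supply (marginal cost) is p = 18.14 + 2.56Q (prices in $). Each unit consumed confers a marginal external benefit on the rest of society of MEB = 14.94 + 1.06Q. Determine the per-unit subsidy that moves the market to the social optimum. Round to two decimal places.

subsidy = $43.00 per unit

Social marginal benefit = demand + MEB = 153.42 - 2.55Q.
Set SMB = MC: 153.42 - 2.55Q = 18.14 + 2.56Q → Q* = 26.4736.
The Pigouvian subsidy equals MEB at Q*: 14.94 + 1.06×26.4736 = 43.0020.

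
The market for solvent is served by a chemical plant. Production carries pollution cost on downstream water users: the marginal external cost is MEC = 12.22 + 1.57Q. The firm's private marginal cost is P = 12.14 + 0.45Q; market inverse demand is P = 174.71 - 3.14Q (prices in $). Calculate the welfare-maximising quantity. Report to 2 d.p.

Social marginal cost = private MC + MEC = 24.36 + 2.02Q.
Set SMC = demand: 24.36 + 2.02Q = 174.71 - 3.14Q → Q* = 29.1376.

Q* = 29.14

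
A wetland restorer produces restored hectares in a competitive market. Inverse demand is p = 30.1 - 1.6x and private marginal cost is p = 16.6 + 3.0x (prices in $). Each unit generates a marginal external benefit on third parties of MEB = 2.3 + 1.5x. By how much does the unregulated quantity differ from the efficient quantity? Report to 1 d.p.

Market equilibrium (private): 16.6 + 3.0x = 30.1 - 1.6x → x_m = 2.9348.
Social marginal cost = private MC − MEB = 14.3 + 1.5x.
Set SMC = demand: 14.3 + 1.5x = 30.1 - 1.6x → x* = 5.0968.
Gap = |2.9348 − 5.0968| = 2.1620.

2.2 units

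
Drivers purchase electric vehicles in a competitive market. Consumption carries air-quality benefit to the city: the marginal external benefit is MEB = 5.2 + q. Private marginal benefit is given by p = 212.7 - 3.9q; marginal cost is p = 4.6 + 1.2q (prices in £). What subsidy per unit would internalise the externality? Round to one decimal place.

Social marginal benefit = demand + MEB = 217.9 - 2.9q.
Set SMB = MC: 217.9 - 2.9q = 4.6 + 1.2q → q* = 52.0244.
The Pigouvian subsidy equals MEB at q*: 5.2 + 1.0×52.0244 = 57.2244.

subsidy = £57.2 per unit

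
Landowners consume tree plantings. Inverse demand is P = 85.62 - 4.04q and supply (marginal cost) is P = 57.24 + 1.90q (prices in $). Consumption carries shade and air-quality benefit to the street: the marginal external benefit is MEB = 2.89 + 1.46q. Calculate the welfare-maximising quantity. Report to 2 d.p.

Social marginal benefit = demand + MEB = 88.51 - 2.58q.
Set SMB = MC: 88.51 - 2.58q = 57.24 + 1.90q → q* = 6.9799.

q* = 6.98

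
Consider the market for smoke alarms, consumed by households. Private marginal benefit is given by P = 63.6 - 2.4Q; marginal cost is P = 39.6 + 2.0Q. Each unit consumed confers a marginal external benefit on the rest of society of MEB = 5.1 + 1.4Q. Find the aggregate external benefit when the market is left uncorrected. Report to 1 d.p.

48.6

Market equilibrium (private): 39.6 + 2.0Q = 63.6 - 2.4Q → Q_m = 5.4545.
Total external benefit = ∫₀^{Q_m} (5.1 + 1.4Q) dQ = 5.1×5.4545 + ½×1.4×5.4545² = 48.6440.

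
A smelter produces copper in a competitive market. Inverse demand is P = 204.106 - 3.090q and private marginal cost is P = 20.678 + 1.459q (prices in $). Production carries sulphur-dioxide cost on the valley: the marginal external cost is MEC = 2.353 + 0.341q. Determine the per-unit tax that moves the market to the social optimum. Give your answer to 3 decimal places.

Social marginal cost = private MC + MEC = 23.031 + 1.800q.
Set SMC = demand: 23.031 + 1.800q = 204.106 - 3.090q → q* = 37.0297.
The Pigouvian tax equals MEC at q*: 2.353 + 0.341×37.0297 = 14.9801.

tax = $14.980 per unit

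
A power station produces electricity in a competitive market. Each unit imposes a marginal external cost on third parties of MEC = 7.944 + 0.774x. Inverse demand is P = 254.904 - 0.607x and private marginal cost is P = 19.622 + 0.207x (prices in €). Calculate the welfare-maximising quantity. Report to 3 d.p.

Social marginal cost = private MC + MEC = 27.566 + 0.981x.
Set SMC = demand: 27.566 + 0.981x = 254.904 - 0.607x → x* = 143.1599.

x* = 143.160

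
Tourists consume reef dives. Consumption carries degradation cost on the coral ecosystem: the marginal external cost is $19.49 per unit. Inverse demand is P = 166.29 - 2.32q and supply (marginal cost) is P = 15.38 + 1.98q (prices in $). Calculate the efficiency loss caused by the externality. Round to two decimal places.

Market equilibrium (private): 15.38 + 1.98q = 166.29 - 2.32q → q_m = 35.0953.
Social marginal benefit = demand − MEC = 146.80 - 2.32q.
Set SMB = MC: 146.80 - 2.32q = 15.38 + 1.98q → q* = 30.5628.
The welfare-loss triangle has base |q_m − q*| and height MEC(q_m) (the vertical gap between SMB and MC is zero at q* and MEC at q_m).
DWL = ½ × 4.5325 × 19.4900 = 44.1692.

DWL = $44.17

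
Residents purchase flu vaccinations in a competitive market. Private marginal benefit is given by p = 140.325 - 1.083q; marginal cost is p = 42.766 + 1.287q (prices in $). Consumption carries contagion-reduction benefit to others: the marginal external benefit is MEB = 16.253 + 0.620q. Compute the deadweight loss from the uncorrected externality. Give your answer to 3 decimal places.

Market equilibrium (private): 42.766 + 1.287q = 140.325 - 1.083q → q_m = 41.1641.
Social marginal benefit = demand + MEB = 156.578 - 0.463q.
Set SMB = MC: 156.578 - 0.463q = 42.766 + 1.287q → q* = 65.0354.
Between q* and q_m the wedge SMB − MC runs linearly from 0 to MEB(q_m), so the loss is a triangle.
DWL = ½ × 23.8713 × 41.7748 = 498.6094.

DWL = $498.609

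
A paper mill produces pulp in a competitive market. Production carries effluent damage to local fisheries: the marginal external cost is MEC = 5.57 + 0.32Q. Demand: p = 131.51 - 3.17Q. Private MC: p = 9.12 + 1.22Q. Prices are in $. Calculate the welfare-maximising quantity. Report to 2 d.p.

Social marginal cost = private MC + MEC = 14.69 + 1.54Q.
Set SMC = demand: 14.69 + 1.54Q = 131.51 - 3.17Q → Q* = 24.8025.

Q* = 24.80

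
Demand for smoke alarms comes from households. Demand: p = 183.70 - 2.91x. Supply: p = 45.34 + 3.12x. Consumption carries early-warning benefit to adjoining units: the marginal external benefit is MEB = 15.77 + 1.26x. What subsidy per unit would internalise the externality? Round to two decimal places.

Social marginal benefit = demand + MEB = 199.47 - 1.65x.
Set SMB = MC: 199.47 - 1.65x = 45.34 + 3.12x → x* = 32.3124.
The Pigouvian subsidy equals MEB at x*: 15.77 + 1.26×32.3124 = 56.4836.

subsidy = 56.48 per unit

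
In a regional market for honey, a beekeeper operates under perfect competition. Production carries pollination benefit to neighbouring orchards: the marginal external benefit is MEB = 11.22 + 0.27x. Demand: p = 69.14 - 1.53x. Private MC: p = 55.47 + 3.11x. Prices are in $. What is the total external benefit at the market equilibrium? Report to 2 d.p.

Market equilibrium (private): 55.47 + 3.11x = 69.14 - 1.53x → x_m = 2.9461.
Total external benefit = ∫₀^{x_m} (11.22 + 0.27x) dx = 11.22×2.9461 + ½×0.27×2.9461² = 34.2270.

$34.23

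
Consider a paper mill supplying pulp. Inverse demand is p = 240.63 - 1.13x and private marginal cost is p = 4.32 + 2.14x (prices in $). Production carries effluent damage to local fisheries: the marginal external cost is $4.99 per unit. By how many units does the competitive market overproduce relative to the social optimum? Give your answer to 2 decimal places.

1.53 units

Market equilibrium (private): 4.32 + 2.14x = 240.63 - 1.13x → x_m = 72.2661.
Social marginal cost = private MC + MEC = 9.31 + 2.14x.
Set SMC = demand: 9.31 + 2.14x = 240.63 - 1.13x → x* = 70.7401.
Gap = |72.2661 − 70.7401| = 1.5260.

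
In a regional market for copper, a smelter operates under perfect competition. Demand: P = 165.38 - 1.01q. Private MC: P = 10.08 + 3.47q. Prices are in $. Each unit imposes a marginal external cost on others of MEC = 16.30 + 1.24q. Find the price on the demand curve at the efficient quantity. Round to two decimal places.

P = $140.84

Social marginal cost = private MC + MEC = 26.38 + 4.71q.
Set SMC = demand: 26.38 + 4.71q = 165.38 - 1.01q → q* = 24.3007.
Consumer price on the demand curve at q*: 165.38 − 1.01×24.3007 = 140.8363.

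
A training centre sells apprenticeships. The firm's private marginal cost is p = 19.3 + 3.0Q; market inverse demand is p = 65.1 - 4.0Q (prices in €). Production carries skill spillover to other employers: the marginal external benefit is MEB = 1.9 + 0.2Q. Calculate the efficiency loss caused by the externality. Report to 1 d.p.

Market equilibrium (private): 19.3 + 3.0Q = 65.1 - 4.0Q → Q_m = 6.5429.
Social marginal cost = private MC − MEB = 17.4 + 2.8Q.
Set SMC = demand: 17.4 + 2.8Q = 65.1 - 4.0Q → Q* = 7.0147.
Height of the DWL triangle at Q_m is demand(Q_m) − SMC(Q_m) = MEB(Q_m) = 3.2086.
DWL = ½ × 0.4718 × 3.2086 = 0.7569.

DWL = €0.8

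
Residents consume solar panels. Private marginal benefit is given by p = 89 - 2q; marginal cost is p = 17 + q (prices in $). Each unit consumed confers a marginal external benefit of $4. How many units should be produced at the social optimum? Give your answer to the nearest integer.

q* = 25

Social marginal benefit = demand + MEB = 93 - 2q.
Set SMB = MC: 93 - 2q = 17 + q → q* = 25.3333.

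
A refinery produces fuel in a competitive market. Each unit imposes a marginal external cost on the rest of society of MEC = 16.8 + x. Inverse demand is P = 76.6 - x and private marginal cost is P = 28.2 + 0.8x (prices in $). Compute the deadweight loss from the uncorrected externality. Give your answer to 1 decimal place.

DWL = $340.8

Market equilibrium (private): 28.2 + 0.8x = 76.6 - x → x_m = 26.8889.
Social marginal cost = private MC + MEC = 45.0 + 1.8x.
Set SMC = demand: 45.0 + 1.8x = 76.6 - x → x* = 11.2857.
The welfare-loss triangle has base |x_m − x*| and height MEC(x_m) (the vertical gap between SMC and demand is zero at x* and MEC at x_m).
DWL = ½ × 15.6032 × 43.6889 = 340.8433.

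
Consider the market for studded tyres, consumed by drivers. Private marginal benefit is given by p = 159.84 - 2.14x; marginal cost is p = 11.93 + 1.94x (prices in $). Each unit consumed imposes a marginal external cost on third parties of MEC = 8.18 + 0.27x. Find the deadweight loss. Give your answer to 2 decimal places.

Market equilibrium (private): 11.93 + 1.94x = 159.84 - 2.14x → x_m = 36.2525.
Social marginal benefit = demand − MEC = 151.66 - 2.41x.
Set SMB = MC: 151.66 - 2.41x = 11.93 + 1.94x → x* = 32.1218.
The loss is the area between SMB and MC from x* to x_m; with linear curves that's a triangle of height MEC(x_m).
DWL = ½ × 4.1307 × 17.9682 = 37.1106.

DWL = $37.11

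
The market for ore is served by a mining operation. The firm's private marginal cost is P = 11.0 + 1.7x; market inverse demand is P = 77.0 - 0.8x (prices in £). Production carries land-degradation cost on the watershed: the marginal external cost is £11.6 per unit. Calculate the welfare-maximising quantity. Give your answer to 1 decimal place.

x* = 21.8

Social marginal cost = private MC + MEC = 22.6 + 1.7x.
Set SMC = demand: 22.6 + 1.7x = 77.0 - 0.8x → x* = 21.7600.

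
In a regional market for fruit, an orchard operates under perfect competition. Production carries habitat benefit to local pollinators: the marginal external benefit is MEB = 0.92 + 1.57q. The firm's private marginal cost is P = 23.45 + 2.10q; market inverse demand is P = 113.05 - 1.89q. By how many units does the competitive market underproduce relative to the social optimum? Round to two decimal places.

14.95 units

Market equilibrium (private): 23.45 + 2.10q = 113.05 - 1.89q → q_m = 22.4561.
Social marginal cost = private MC − MEB = 22.53 + 0.53q.
Set SMC = demand: 22.53 + 0.53q = 113.05 - 1.89q → q* = 37.4050.
Gap = |22.4561 − 37.4050| = 14.9489.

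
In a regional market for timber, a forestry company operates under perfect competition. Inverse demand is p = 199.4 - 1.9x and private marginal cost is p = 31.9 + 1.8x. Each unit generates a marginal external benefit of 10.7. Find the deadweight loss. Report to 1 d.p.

Market equilibrium (private): 31.9 + 1.8x = 199.4 - 1.9x → x_m = 45.2703.
Social marginal cost = private MC − MEB = 21.2 + 1.8x.
Set SMC = demand: 21.2 + 1.8x = 199.4 - 1.9x → x* = 48.1622.
The welfare-loss triangle has base |x_m − x*| and height MEB(x_m) (the vertical gap between SMC and demand is zero at x* and MEB at x_m).
DWL = ½ × 2.8919 × 10.7000 = 15.4717.

DWL = 15.5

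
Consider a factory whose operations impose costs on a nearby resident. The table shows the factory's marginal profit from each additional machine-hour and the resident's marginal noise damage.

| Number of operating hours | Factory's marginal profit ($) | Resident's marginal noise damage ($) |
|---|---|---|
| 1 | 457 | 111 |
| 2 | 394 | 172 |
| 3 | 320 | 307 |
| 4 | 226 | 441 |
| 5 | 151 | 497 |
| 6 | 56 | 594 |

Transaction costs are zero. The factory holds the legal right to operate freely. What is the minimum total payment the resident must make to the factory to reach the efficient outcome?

Left alone the factory would choose level 6 (marginal profit stays positive).
Efficient level: k* = 3 (marginal profit ≥ marginal noise damage through 3).
The resident must at least cover the factory's forgone profit from cutting 6→3: 226 + 151 + 56 = 433.

$433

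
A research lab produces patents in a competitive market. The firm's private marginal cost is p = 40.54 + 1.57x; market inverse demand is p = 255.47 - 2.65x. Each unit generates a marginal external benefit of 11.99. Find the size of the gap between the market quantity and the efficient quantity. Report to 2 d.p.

Market equilibrium (private): 40.54 + 1.57x = 255.47 - 2.65x → x_m = 50.9313.
Social marginal cost = private MC − MEB = 28.55 + 1.57x.
Set SMC = demand: 28.55 + 1.57x = 255.47 - 2.65x → x* = 53.7725.
Gap = |50.9313 − 53.7725| = 2.8412.

2.84 units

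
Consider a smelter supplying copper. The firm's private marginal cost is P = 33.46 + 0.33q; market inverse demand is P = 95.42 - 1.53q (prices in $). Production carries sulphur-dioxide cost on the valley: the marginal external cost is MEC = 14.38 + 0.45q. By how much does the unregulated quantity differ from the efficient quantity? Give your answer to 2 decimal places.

Market equilibrium (private): 33.46 + 0.33q = 95.42 - 1.53q → q_m = 33.3118.
Social marginal cost = private MC + MEC = 47.84 + 0.78q.
Set SMC = demand: 47.84 + 0.78q = 95.42 - 1.53q → q* = 20.5974.
Gap = |33.3118 − 20.5974| = 12.7144.

12.71 units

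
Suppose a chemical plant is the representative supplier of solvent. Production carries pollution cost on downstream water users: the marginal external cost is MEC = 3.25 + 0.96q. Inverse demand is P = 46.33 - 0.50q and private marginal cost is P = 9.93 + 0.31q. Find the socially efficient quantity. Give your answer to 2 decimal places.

q* = 18.73

Social marginal cost = private MC + MEC = 13.18 + 1.27q.
Set SMC = demand: 13.18 + 1.27q = 46.33 - 0.50q → q* = 18.7288.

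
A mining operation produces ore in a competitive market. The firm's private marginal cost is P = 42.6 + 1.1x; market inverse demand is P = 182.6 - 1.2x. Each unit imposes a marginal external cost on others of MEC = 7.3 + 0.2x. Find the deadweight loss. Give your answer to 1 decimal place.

DWL = 75.8

Market equilibrium (private): 42.6 + 1.1x = 182.6 - 1.2x → x_m = 60.8696.
Social marginal cost = private MC + MEC = 49.9 + 1.3x.
Set SMC = demand: 49.9 + 1.3x = 182.6 - 1.2x → x* = 53.0800.
Height of the DWL triangle at x_m is SMC(x_m) − demand(x_m) = MEC(x_m) = 19.4739.
DWL = ½ × 7.7896 × 19.4739 = 75.8469.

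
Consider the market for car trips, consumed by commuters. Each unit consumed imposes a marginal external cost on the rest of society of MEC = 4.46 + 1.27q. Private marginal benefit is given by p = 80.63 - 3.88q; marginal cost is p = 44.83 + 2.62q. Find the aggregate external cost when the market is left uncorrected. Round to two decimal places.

43.83

Market equilibrium (private): 44.83 + 2.62q = 80.63 - 3.88q → q_m = 5.5077.
Total external cost = ∫₀^{q_m} (4.46 + 1.27q) dq = 4.46×5.5077 + ½×1.27×5.5077² = 43.8269.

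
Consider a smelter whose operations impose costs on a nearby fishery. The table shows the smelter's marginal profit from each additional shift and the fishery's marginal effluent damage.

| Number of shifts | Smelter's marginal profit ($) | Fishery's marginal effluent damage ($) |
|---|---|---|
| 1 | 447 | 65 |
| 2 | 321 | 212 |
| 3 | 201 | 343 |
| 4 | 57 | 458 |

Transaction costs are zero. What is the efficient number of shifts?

2

Bargaining reaches the level where marginal profit last exceeds marginal effluent damage.
That holds through level 2 (321 ≥ 212) but not at 3 (201 < 343).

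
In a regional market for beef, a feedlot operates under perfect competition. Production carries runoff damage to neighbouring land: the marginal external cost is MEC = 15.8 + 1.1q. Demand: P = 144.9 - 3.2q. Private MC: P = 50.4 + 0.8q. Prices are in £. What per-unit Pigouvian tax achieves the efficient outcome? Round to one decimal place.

Social marginal cost = private MC + MEC = 66.2 + 1.9q.
Set SMC = demand: 66.2 + 1.9q = 144.9 - 3.2q → q* = 15.4314.
The Pigouvian tax equals MEC at q*: 15.8 + 1.1×15.4314 = 32.7745.

tax = £32.8 per unit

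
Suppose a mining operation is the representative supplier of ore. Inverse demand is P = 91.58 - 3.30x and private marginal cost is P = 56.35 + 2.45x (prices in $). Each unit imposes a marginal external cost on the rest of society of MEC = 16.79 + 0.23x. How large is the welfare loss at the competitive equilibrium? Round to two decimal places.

Market equilibrium (private): 56.35 + 2.45x = 91.58 - 3.30x → x_m = 6.1270.
Social marginal cost = private MC + MEC = 73.14 + 2.68x.
Set SMC = demand: 73.14 + 2.68x = 91.58 - 3.30x → x* = 3.0836.
The loss is the area between SMC and demand from x* to x_m; with linear curves that's a triangle of height MEC(x_m).
DWL = ½ × 3.0434 × 18.1992 = 27.6937.

DWL = $27.69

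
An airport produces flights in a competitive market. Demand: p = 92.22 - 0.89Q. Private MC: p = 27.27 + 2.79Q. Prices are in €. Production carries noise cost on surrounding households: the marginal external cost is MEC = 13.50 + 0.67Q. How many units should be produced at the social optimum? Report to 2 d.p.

Q* = 11.83

Social marginal cost = private MC + MEC = 40.77 + 3.46Q.
Set SMC = demand: 40.77 + 3.46Q = 92.22 - 0.89Q → Q* = 11.8276.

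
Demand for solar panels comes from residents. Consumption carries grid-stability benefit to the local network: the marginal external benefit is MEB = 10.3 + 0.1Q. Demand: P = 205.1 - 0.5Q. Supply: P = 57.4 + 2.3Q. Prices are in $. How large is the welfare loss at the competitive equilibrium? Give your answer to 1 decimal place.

DWL = $44.9

Market equilibrium (private): 57.4 + 2.3Q = 205.1 - 0.5Q → Q_m = 52.7500.
Social marginal benefit = demand + MEB = 215.4 - 0.4Q.
Set SMB = MC: 215.4 - 0.4Q = 57.4 + 2.3Q → Q* = 58.5185.
The welfare-loss triangle has base |Q_m − Q*| and height MEB(Q_m) (the vertical gap between SMB and MC is zero at Q* and MEB at Q_m).
DWL = ½ × 5.7685 × 15.5750 = 44.9222.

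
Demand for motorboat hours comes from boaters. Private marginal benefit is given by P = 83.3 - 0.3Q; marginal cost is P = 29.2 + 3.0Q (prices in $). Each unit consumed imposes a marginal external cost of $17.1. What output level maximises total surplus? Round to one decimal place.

Social marginal benefit = demand − MEC = 66.2 - 0.3Q.
Set SMB = MC: 66.2 - 0.3Q = 29.2 + 3.0Q → Q* = 11.2121.

Q* = 11.2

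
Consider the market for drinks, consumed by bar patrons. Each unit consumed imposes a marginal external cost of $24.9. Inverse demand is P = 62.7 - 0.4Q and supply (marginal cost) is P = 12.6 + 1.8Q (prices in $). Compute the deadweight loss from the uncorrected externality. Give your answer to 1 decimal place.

Market equilibrium (private): 12.6 + 1.8Q = 62.7 - 0.4Q → Q_m = 22.7727.
Social marginal benefit = demand − MEC = 37.8 - 0.4Q.
Set SMB = MC: 37.8 - 0.4Q = 12.6 + 1.8Q → Q* = 11.4545.
Between Q* and Q_m the wedge MC − SMB runs linearly from 0 to MEC(Q_m), so the loss is a triangle.
DWL = ½ × 11.3182 × 24.9000 = 140.9116.

DWL = $140.9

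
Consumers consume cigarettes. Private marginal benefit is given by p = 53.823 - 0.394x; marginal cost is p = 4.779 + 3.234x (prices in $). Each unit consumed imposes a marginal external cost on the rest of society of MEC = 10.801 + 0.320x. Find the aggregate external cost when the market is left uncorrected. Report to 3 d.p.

$175.249

Market equilibrium (private): 4.779 + 3.234x = 53.823 - 0.394x → x_m = 13.5182.
Total external cost = ∫₀^{x_m} (10.801 + 0.320x) dx = 10.801×13.5182 + ½×0.320×13.5182² = 175.2488.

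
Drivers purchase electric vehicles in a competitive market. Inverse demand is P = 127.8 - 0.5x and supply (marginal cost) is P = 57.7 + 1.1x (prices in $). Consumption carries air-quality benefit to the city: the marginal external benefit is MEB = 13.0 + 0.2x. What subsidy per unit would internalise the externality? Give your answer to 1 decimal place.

Social marginal benefit = demand + MEB = 140.8 - 0.3x.
Set SMB = MC: 140.8 - 0.3x = 57.7 + 1.1x → x* = 59.3571.
The Pigouvian subsidy equals MEB at x*: 13.0 + 0.2×59.3571 = 24.8714.

subsidy = $24.9 per unit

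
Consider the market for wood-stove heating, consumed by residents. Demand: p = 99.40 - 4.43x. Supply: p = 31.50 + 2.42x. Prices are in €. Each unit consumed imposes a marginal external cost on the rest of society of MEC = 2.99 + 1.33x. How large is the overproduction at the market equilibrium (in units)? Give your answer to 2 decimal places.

1.98 units

Market equilibrium (private): 31.50 + 2.42x = 99.40 - 4.43x → x_m = 9.9124.
Social marginal benefit = demand − MEC = 96.41 - 5.76x.
Set SMB = MC: 96.41 - 5.76x = 31.50 + 2.42x → x* = 7.9352.
Gap = |9.9124 − 7.9352| = 1.9772.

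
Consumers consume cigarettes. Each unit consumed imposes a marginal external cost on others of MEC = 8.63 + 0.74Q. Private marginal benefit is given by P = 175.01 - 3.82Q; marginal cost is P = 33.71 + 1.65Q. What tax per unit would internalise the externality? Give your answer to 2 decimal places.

tax = 24.44 per unit

Social marginal benefit = demand − MEC = 166.38 - 4.56Q.
Set SMB = MC: 166.38 - 4.56Q = 33.71 + 1.65Q → Q* = 21.3639.
The Pigouvian tax equals MEC at Q*: 8.63 + 0.74×21.3639 = 24.4393.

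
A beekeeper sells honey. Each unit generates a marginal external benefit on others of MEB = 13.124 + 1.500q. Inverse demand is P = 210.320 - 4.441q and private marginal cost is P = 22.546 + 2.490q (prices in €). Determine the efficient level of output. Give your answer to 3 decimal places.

Social marginal cost = private MC − MEB = 9.422 + 0.990q.
Set SMC = demand: 9.422 + 0.990q = 210.320 - 4.441q → q* = 36.9910.

q* = 36.991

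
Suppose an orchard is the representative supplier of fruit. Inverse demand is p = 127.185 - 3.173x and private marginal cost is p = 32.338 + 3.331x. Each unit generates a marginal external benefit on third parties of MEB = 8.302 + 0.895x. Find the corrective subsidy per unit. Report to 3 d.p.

Social marginal cost = private MC − MEB = 24.036 + 2.436x.
Set SMC = demand: 24.036 + 2.436x = 127.185 - 3.173x → x* = 18.3899.
The Pigouvian subsidy equals MEB at x*: 8.302 + 0.895×18.3899 = 24.7610.

subsidy = 24.761 per unit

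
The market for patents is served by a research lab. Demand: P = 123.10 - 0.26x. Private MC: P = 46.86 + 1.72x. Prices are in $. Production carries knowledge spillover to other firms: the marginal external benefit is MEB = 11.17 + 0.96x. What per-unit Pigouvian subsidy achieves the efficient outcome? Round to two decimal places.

Social marginal cost = private MC − MEB = 35.69 + 0.76x.
Set SMC = demand: 35.69 + 0.76x = 123.10 - 0.26x → x* = 85.6961.
The Pigouvian subsidy equals MEB at x*: 11.17 + 0.96×85.6961 = 93.4383.

subsidy = $93.44 per unit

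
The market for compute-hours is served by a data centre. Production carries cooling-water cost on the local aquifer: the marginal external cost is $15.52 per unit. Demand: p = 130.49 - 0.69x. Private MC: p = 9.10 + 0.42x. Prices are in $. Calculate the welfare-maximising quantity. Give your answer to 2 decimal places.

x* = 95.38

Social marginal cost = private MC + MEC = 24.62 + 0.42x.
Set SMC = demand: 24.62 + 0.42x = 130.49 - 0.69x → x* = 95.3784.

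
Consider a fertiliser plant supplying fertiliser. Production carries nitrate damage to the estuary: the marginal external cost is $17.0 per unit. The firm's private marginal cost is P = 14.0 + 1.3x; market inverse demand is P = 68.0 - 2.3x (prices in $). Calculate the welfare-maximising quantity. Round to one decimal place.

Social marginal cost = private MC + MEC = 31.0 + 1.3x.
Set SMC = demand: 31.0 + 1.3x = 68.0 - 2.3x → x* = 10.2778.

x* = 10.3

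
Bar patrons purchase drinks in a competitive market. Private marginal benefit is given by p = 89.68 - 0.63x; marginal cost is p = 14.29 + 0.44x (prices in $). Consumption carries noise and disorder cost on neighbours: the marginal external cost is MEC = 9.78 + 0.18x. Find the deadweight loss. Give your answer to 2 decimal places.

DWL = $201.82

Market equilibrium (private): 14.29 + 0.44x = 89.68 - 0.63x → x_m = 70.4579.
Social marginal benefit = demand − MEC = 79.90 - 0.81x.
Set SMB = MC: 79.90 - 0.81x = 14.29 + 0.44x → x* = 52.4880.
The loss is the area between SMB and MC from x* to x_m; with linear curves that's a triangle of height MEC(x_m).
DWL = ½ × 17.9699 × 22.4624 = 201.8235.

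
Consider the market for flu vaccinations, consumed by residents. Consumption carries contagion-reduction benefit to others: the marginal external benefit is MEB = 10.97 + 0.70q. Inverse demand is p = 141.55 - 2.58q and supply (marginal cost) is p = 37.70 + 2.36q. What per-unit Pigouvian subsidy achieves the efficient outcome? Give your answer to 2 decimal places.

Social marginal benefit = demand + MEB = 152.52 - 1.88q.
Set SMB = MC: 152.52 - 1.88q = 37.70 + 2.36q → q* = 27.0802.
The Pigouvian subsidy equals MEB at q*: 10.97 + 0.70×27.0802 = 29.9261.

subsidy = 29.93 per unit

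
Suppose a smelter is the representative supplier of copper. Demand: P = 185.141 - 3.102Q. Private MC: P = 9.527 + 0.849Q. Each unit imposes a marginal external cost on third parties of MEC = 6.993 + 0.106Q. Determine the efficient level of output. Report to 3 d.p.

Q* = 41.563

Social marginal cost = private MC + MEC = 16.520 + 0.955Q.
Set SMC = demand: 16.520 + 0.955Q = 185.141 - 3.102Q → Q* = 41.5630.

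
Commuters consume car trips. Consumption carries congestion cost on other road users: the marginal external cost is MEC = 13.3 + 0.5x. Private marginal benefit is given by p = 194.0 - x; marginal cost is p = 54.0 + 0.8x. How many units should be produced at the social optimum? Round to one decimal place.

Social marginal benefit = demand − MEC = 180.7 - 1.5x.
Set SMB = MC: 180.7 - 1.5x = 54.0 + 0.8x → x* = 55.0870.

x* = 55.1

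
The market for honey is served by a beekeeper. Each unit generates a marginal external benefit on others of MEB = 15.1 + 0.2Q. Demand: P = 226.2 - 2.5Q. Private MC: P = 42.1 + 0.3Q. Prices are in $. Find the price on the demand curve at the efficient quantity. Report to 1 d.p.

Social marginal cost = private MC − MEB = 27.0 + 0.1Q.
Set SMC = demand: 27.0 + 0.1Q = 226.2 - 2.5Q → Q* = 76.6154.
Consumer price on the demand curve at Q*: 226.2 − 2.5×76.6154 = 34.6615.

P = $34.7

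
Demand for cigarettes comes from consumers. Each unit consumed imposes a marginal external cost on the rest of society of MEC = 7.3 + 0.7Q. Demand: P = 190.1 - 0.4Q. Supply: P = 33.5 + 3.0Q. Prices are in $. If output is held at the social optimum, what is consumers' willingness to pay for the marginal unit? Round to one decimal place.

P = $175.5

Social marginal benefit = demand − MEC = 182.8 - 1.1Q.
Set SMB = MC: 182.8 - 1.1Q = 33.5 + 3.0Q → Q* = 36.4146.
Consumer price on the demand curve at Q*: 190.1 − 0.4×36.4146 = 175.5342.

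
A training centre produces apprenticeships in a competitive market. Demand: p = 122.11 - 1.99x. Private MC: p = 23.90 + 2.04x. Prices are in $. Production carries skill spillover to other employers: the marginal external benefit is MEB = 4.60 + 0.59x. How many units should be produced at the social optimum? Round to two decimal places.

Social marginal cost = private MC − MEB = 19.30 + 1.45x.
Set SMC = demand: 19.30 + 1.45x = 122.11 - 1.99x → x* = 29.8866.

x* = 29.89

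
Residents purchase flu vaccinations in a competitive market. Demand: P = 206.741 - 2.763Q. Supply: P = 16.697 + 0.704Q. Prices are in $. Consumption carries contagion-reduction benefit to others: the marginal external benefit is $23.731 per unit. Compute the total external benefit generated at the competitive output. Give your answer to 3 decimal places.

$1300.817

Market equilibrium (private): 16.697 + 0.704Q = 206.741 - 2.763Q → Q_m = 54.8151.
Total external benefit = MEB × Q_m = 23.731 × 54.8151 = 1300.8171.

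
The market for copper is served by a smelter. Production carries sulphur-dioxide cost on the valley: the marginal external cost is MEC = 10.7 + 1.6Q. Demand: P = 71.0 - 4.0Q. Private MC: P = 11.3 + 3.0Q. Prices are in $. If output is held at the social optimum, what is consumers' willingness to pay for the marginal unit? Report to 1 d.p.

Social marginal cost = private MC + MEC = 22.0 + 4.6Q.
Set SMC = demand: 22.0 + 4.6Q = 71.0 - 4.0Q → Q* = 5.6977.
Consumer price on the demand curve at Q*: 71.0 − 4.0×5.6977 = 48.2092.

P = $48.2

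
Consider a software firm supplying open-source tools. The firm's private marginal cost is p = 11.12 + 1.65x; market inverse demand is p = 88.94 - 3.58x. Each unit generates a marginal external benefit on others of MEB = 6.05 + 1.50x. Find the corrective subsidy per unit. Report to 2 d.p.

Social marginal cost = private MC − MEB = 5.07 + 0.15x.
Set SMC = demand: 5.07 + 0.15x = 88.94 - 3.58x → x* = 22.4853.
The Pigouvian subsidy equals MEB at x*: 6.05 + 1.50×22.4853 = 39.7780.

subsidy = 39.78 per unit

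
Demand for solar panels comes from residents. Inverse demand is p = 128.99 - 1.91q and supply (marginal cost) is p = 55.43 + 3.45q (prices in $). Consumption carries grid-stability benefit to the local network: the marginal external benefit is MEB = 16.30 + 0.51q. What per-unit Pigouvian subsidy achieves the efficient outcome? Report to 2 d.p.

Social marginal benefit = demand + MEB = 145.29 - 1.40q.
Set SMB = MC: 145.29 - 1.40q = 55.43 + 3.45q → q* = 18.5278.
The Pigouvian subsidy equals MEB at q*: 16.30 + 0.51×18.5278 = 25.7492.

subsidy = $25.75 per unit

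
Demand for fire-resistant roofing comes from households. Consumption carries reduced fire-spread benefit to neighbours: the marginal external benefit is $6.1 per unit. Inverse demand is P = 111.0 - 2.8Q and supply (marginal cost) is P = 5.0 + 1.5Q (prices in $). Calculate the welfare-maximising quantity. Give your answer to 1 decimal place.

Social marginal benefit = demand + MEB = 117.1 - 2.8Q.
Set SMB = MC: 117.1 - 2.8Q = 5.0 + 1.5Q → Q* = 26.0698.

Q* = 26.1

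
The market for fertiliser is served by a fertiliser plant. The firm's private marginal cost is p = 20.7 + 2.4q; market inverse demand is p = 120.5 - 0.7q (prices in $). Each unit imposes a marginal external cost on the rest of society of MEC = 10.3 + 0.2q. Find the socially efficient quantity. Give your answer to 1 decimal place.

q* = 27.1

Social marginal cost = private MC + MEC = 31.0 + 2.6q.
Set SMC = demand: 31.0 + 2.6q = 120.5 - 0.7q → q* = 27.1212.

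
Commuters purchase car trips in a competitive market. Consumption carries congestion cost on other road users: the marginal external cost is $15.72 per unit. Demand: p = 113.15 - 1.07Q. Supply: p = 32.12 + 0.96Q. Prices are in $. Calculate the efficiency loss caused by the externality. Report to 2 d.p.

DWL = $60.87

Market equilibrium (private): 32.12 + 0.96Q = 113.15 - 1.07Q → Q_m = 39.9163.
Social marginal benefit = demand − MEC = 97.43 - 1.07Q.
Set SMB = MC: 97.43 - 1.07Q = 32.12 + 0.96Q → Q* = 32.1724.
Height of the DWL triangle at Q_m is MC(Q_m) − SMB(Q_m) = MEC(Q_m) = 15.7200.
DWL = ½ × 7.7439 × 15.7200 = 60.8671.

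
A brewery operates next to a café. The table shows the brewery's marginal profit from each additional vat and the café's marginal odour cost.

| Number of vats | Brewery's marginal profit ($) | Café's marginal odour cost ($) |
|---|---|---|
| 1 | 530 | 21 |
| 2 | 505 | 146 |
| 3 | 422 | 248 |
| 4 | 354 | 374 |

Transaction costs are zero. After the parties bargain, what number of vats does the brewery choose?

3

Bargaining reaches the level where marginal profit last exceeds marginal odour cost.
That holds through level 3 (422 ≥ 248) but not at 4 (354 < 374).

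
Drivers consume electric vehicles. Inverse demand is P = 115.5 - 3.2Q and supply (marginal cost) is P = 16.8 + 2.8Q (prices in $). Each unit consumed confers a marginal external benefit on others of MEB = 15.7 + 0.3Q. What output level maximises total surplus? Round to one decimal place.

Social marginal benefit = demand + MEB = 131.2 - 2.9Q.
Set SMB = MC: 131.2 - 2.9Q = 16.8 + 2.8Q → Q* = 20.0702.

Q* = 20.1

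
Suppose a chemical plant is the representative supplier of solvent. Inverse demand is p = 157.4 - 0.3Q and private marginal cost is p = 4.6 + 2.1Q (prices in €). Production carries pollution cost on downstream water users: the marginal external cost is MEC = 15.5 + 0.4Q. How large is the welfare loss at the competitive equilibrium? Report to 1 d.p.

DWL = €299.7

Market equilibrium (private): 4.6 + 2.1Q = 157.4 - 0.3Q → Q_m = 63.6667.
Social marginal cost = private MC + MEC = 20.1 + 2.5Q.
Set SMC = demand: 20.1 + 2.5Q = 157.4 - 0.3Q → Q* = 49.0357.
The welfare-loss triangle has base |Q_m − Q*| and height MEC(Q_m) (the vertical gap between SMC and demand is zero at Q* and MEC at Q_m).
DWL = ½ × 14.6310 × 40.9667 = 299.6919.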